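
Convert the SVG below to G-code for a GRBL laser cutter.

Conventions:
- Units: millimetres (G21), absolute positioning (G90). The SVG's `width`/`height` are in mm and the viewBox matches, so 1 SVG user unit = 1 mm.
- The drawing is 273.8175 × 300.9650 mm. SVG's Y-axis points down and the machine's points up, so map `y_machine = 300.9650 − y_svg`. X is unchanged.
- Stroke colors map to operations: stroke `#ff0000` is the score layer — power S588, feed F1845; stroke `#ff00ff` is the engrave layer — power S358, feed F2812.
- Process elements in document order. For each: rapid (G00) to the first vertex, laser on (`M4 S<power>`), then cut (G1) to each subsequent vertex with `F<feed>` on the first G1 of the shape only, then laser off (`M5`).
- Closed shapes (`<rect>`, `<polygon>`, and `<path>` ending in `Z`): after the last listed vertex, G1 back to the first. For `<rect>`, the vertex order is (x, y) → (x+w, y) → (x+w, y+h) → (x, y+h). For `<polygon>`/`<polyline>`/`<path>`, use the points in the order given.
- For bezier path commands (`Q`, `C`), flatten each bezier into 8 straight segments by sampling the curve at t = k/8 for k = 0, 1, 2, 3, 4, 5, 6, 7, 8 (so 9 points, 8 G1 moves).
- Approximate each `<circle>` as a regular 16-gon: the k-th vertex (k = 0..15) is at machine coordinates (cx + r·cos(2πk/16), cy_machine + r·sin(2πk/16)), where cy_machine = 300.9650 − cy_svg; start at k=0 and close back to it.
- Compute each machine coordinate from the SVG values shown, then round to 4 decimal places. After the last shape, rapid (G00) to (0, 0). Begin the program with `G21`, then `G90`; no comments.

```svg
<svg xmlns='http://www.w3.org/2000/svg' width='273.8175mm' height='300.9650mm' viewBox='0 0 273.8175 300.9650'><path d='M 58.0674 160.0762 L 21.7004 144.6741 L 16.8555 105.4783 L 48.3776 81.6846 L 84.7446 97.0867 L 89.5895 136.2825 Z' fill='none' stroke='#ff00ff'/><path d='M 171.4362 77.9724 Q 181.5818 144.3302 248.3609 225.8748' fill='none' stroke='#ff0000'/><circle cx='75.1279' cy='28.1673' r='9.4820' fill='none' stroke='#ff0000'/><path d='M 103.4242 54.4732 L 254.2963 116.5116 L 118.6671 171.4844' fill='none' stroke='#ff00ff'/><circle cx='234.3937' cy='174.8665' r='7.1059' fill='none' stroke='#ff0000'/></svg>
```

1 u = 1 mm; y_m = 300.9650 − y.

[1] `<path>` regular polygon, #ff00ff→engrave S358 F2812: (58.0674,140.8888) → (21.7004,156.2909) → (16.8555,195.4867) → (48.3776,219.2804) → (84.7446,203.8783) → (89.5895,164.6825) → (58.0674,140.8888) (closed)

[2] `<path>` quadratic bezier, #ff0000→score S588 F1845: (171.4362,222.9926) → (174.8575,206.1659) → (180.0486,188.8645) → (187.0095,171.0886) → (195.7402,152.8381) → (206.2407,134.1130) → (218.5109,114.9133) → (232.5510,95.2391) → (248.3609,75.0902)

[3] `<circle>` circle, #ff0000→score S588 F1845: (84.6099,272.7977) → (83.8881,276.4263) → (81.8327,279.5025) → (78.7565,281.5579) → (75.1279,282.2797) → (71.4993,281.5579) → (68.4231,279.5025) → (66.3677,276.4263) → (65.6459,272.7977) → (66.3677,269.1691) → (68.4231,266.0929) → (71.4993,264.0375) → (75.1279,263.3157) → (78.7565,264.0375) → (81.8327,266.0929) → (83.8881,269.1691) → (84.6099,272.7977) (closed)

[4] `<path>` open polyline, #ff00ff→engrave S358 F2812: (103.4242,246.4918) → (254.2963,184.4534) → (118.6671,129.4806)

[5] `<circle>` circle, #ff0000→score S588 F1845: (241.4996,126.0985) → (240.9587,128.8178) → (239.4183,131.1231) → (237.1130,132.6635) → (234.3937,133.2044) → (231.6744,132.6635) → (229.3691,131.1231) → (227.8287,128.8178) → (227.2878,126.0985) → (227.8287,123.3792) → (229.3691,121.0739) → (231.6744,119.5335) → (234.3937,118.9926) → (237.1130,119.5335) → (239.4183,121.0739) → (240.9587,123.3792) → (241.4996,126.0985) (closed)

G21
G90
G00 X58.0674 Y140.8888
M4 S358
G1 X21.7004 Y156.2909 F2812
G1 X16.8555 Y195.4867
G1 X48.3776 Y219.2804
G1 X84.7446 Y203.8783
G1 X89.5895 Y164.6825
G1 X58.0674 Y140.8888
M5
G00 X171.4362 Y222.9926
M4 S588
G1 X174.8575 Y206.1659 F1845
G1 X180.0486 Y188.8645
G1 X187.0095 Y171.0886
G1 X195.7402 Y152.8381
G1 X206.2407 Y134.1130
G1 X218.5109 Y114.9133
G1 X232.5510 Y95.2391
G1 X248.3609 Y75.0902
M5
G00 X84.6099 Y272.7977
M4 S588
G1 X83.8881 Y276.4263 F1845
G1 X81.8327 Y279.5025
G1 X78.7565 Y281.5579
G1 X75.1279 Y282.2797
G1 X71.4993 Y281.5579
G1 X68.4231 Y279.5025
G1 X66.3677 Y276.4263
G1 X65.6459 Y272.7977
G1 X66.3677 Y269.1691
G1 X68.4231 Y266.0929
G1 X71.4993 Y264.0375
G1 X75.1279 Y263.3157
G1 X78.7565 Y264.0375
G1 X81.8327 Y266.0929
G1 X83.8881 Y269.1691
G1 X84.6099 Y272.7977
M5
G00 X103.4242 Y246.4918
M4 S358
G1 X254.2963 Y184.4534 F2812
G1 X118.6671 Y129.4806
M5
G00 X241.4996 Y126.0985
M4 S588
G1 X240.9587 Y128.8178 F1845
G1 X239.4183 Y131.1231
G1 X237.1130 Y132.6635
G1 X234.3937 Y133.2044
G1 X231.6744 Y132.6635
G1 X229.3691 Y131.1231
G1 X227.8287 Y128.8178
G1 X227.2878 Y126.0985
G1 X227.8287 Y123.3792
G1 X229.3691 Y121.0739
G1 X231.6744 Y119.5335
G1 X234.3937 Y118.9926
G1 X237.1130 Y119.5335
G1 X239.4183 Y121.0739
G1 X240.9587 Y123.3792
G1 X241.4996 Y126.0985
M5
G00 X0.0000 Y0.0000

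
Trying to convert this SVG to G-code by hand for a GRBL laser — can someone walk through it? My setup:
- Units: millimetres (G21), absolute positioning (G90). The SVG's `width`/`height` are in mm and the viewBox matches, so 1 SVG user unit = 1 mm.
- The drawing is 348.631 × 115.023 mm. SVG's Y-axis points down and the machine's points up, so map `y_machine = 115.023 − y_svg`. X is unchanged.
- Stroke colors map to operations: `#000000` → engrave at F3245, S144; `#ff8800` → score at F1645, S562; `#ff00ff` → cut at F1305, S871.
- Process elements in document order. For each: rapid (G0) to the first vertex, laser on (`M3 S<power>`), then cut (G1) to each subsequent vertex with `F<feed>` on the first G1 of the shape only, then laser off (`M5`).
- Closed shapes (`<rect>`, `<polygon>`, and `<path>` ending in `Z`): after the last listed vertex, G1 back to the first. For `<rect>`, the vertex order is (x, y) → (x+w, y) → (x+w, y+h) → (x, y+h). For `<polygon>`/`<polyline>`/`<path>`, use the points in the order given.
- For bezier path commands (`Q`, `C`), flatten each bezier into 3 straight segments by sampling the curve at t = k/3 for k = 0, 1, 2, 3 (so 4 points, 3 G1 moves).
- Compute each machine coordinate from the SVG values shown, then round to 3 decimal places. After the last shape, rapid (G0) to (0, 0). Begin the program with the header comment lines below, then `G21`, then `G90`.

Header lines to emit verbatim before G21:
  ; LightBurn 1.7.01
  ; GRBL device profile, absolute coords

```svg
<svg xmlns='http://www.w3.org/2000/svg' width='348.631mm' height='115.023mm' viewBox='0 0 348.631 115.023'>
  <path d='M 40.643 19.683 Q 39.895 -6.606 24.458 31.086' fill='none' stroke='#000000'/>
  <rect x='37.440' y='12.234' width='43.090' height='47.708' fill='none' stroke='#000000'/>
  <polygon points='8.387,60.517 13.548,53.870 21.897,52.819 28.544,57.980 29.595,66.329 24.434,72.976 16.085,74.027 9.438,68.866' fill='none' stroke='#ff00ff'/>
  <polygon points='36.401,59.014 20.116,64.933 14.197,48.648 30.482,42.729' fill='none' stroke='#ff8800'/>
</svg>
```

Since the viewBox matches the mm dimensions, user units are millimetres directly. The only transform is the Y-flip y_m = 115.023 − y_svg.

Shape 1 is a quadratic bezier drawn with `<path>`. Its stroke #000000 means engrave at S144, F3245. After flipping Y the toolpath is (40.643,95.340) → (38.512,105.757) → (33.117,101.956) → (24.458,83.937).

Shape 2 is a rectangle drawn with `<rect>`. Its stroke #000000 means engrave at S144, F3245. After flipping Y the toolpath is (37.440,102.789) → (80.530,102.789) → (80.530,55.081) → (37.440,55.081) → (37.440,102.789), returning to the start.

Shape 3 is a regular polygon drawn with `<polygon>`. Its stroke #ff00ff means cut at S871, F1305. After flipping Y the toolpath is (8.387,54.506) → (13.548,61.153) → (21.897,62.204) → (28.544,57.043) → (29.595,48.694) → (24.434,42.047) → (16.085,40.996) → (9.438,46.157) → (8.387,54.506), returning to the start.

Shape 4 is a regular polygon drawn with `<polygon>`. Its stroke #ff8800 means score at S562, F1645. After flipping Y the toolpath is (36.401,56.009) → (20.116,50.090) → (14.197,66.375) → (30.482,72.294) → (36.401,56.009), returning to the start.

; LightBurn 1.7.01
; GRBL device profile, absolute coords
G21
G90
G0 X40.643 Y95.340
M3 S144
G1 X38.512 Y105.757 F3245
G1 X33.117 Y101.956
G1 X24.458 Y83.937
M5
G0 X37.440 Y102.789
M3 S144
G1 X80.530 Y102.789 F3245
G1 X80.530 Y55.081
G1 X37.440 Y55.081
G1 X37.440 Y102.789
M5
G0 X8.387 Y54.506
M3 S871
G1 X13.548 Y61.153 F1305
G1 X21.897 Y62.204
G1 X28.544 Y57.043
G1 X29.595 Y48.694
G1 X24.434 Y42.047
G1 X16.085 Y40.996
G1 X9.438 Y46.157
G1 X8.387 Y54.506
M5
G0 X36.401 Y56.009
M3 S562
G1 X20.116 Y50.090 F1645
G1 X14.197 Y66.375
G1 X30.482 Y72.294
G1 X36.401 Y56.009
M5
G0 X0.000 Y0.000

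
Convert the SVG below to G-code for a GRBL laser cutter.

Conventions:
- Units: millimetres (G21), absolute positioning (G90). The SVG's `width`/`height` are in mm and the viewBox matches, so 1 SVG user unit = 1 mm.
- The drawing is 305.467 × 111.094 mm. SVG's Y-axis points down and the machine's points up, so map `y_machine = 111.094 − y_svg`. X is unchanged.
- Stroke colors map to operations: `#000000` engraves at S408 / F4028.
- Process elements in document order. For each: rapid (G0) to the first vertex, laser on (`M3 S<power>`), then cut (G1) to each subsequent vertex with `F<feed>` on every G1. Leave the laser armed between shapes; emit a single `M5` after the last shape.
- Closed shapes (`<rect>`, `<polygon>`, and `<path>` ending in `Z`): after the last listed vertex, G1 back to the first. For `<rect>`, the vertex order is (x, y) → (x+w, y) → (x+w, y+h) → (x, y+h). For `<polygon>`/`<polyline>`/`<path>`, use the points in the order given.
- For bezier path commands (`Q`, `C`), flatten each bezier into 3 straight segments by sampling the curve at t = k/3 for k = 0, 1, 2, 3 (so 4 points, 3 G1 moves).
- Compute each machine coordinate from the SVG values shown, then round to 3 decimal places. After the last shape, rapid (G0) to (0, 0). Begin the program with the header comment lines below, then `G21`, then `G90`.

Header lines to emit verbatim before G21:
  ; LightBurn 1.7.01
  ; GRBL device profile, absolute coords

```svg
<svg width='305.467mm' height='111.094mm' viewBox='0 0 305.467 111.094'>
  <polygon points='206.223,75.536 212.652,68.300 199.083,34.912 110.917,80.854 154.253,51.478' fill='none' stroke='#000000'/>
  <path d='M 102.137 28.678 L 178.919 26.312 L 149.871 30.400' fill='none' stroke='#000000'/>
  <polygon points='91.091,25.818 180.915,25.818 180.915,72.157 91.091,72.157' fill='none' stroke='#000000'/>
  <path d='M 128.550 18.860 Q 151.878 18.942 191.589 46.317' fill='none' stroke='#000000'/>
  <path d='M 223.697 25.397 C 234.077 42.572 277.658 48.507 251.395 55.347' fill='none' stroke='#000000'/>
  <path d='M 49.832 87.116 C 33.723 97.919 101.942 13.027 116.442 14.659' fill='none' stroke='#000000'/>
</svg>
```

1 u = 1 mm; y_m = 111.094 − y.

[1] `<polygon>` closed polygon, #000000→engrave S408 F4028: (206.223,35.558) → (212.652,42.794) → (199.083,76.182) → (110.917,30.240) → (154.253,59.616) → (206.223,35.558) (closed)

[2] `<path>` open polyline, #000000→engrave S408 F4028: (102.137,82.416) → (178.919,84.782) → (149.871,80.694)

[3] `<polygon>` rectangle, #000000→engrave S408 F4028: (91.091,85.276) → (180.915,85.276) → (180.915,38.937) → (91.091,38.937) → (91.091,85.276) (closed)

[4] `<path>` quadratic bezier, #000000→engrave S408 F4028: (128.550,92.234) → (145.922,89.147) → (166.935,79.994) → (191.589,64.777)

[5] `<path>` cubic bezier, #000000→engrave S408 F4028: (223.697,85.697) → (241.328,71.819) → (258.193,62.735) → (251.395,55.747)

[6] `<path>` cubic bezier, #000000→engrave S408 F4028: (49.832,23.978) → (56.719,38.324) → (89.149,75.975) → (116.442,96.435)

; LightBurn 1.7.01
; GRBL device profile, absolute coords
G21
G90
G0 X206.223 Y35.558
M3 S408
G1 X212.652 Y42.794 F4028
G1 X199.083 Y76.182 F4028
G1 X110.917 Y30.240 F4028
G1 X154.253 Y59.616 F4028
G1 X206.223 Y35.558 F4028
G0 X102.137 Y82.416
M3 S408
G1 X178.919 Y84.782 F4028
G1 X149.871 Y80.694 F4028
G0 X91.091 Y85.276
M3 S408
G1 X180.915 Y85.276 F4028
G1 X180.915 Y38.937 F4028
G1 X91.091 Y38.937 F4028
G1 X91.091 Y85.276 F4028
G0 X128.550 Y92.234
M3 S408
G1 X145.922 Y89.147 F4028
G1 X166.935 Y79.994 F4028
G1 X191.589 Y64.777 F4028
G0 X223.697 Y85.697
M3 S408
G1 X241.328 Y71.819 F4028
G1 X258.193 Y62.735 F4028
G1 X251.395 Y55.747 F4028
G0 X49.832 Y23.978
M3 S408
G1 X56.719 Y38.324 F4028
G1 X89.149 Y75.975 F4028
G1 X116.442 Y96.435 F4028
M5
G0 X0.000 Y0.000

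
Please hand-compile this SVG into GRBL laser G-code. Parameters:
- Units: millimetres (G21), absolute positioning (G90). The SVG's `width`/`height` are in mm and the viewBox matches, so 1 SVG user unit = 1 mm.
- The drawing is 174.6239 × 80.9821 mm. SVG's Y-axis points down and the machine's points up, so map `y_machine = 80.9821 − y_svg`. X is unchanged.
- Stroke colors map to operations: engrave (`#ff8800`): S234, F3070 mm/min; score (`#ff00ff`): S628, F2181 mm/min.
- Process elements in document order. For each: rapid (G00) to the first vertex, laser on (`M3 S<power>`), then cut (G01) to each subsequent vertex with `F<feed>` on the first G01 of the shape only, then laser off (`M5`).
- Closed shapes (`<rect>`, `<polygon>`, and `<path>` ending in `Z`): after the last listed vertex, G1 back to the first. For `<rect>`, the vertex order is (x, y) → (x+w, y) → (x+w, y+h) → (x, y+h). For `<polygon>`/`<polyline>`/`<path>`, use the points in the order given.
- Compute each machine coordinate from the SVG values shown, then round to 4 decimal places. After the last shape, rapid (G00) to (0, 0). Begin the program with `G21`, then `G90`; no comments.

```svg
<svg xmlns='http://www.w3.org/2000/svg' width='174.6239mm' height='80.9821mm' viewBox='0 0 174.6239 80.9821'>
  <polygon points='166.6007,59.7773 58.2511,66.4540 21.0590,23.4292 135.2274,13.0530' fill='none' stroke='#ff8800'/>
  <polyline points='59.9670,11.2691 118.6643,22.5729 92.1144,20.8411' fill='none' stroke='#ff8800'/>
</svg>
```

G21
G90
G00 X166.6007 Y21.2048
M3 S234
G01 X58.2511 Y14.5281 F3070
G01 X21.0590 Y57.5529
G01 X135.2274 Y67.9291
G01 X166.6007 Y21.2048
M5
G00 X59.9670 Y69.7130
M3 S234
G01 X118.6643 Y58.4092 F3070
G01 X92.1144 Y60.1410
M5
G00 X0.0000 Y0.0000

1 u = 1 mm; y_m = 80.9821 − y.

[1] `<polygon>` closed polygon, #ff8800→engrave S234 F3070: (166.6007,21.2048) → (58.2511,14.5281) → (21.0590,57.5529) → (135.2274,67.9291) → (166.6007,21.2048) (closed)

[2] `<polyline>` open polyline, #ff8800→engrave S234 F3070: (59.9670,69.7130) → (118.6643,58.4092) → (92.1144,60.1410)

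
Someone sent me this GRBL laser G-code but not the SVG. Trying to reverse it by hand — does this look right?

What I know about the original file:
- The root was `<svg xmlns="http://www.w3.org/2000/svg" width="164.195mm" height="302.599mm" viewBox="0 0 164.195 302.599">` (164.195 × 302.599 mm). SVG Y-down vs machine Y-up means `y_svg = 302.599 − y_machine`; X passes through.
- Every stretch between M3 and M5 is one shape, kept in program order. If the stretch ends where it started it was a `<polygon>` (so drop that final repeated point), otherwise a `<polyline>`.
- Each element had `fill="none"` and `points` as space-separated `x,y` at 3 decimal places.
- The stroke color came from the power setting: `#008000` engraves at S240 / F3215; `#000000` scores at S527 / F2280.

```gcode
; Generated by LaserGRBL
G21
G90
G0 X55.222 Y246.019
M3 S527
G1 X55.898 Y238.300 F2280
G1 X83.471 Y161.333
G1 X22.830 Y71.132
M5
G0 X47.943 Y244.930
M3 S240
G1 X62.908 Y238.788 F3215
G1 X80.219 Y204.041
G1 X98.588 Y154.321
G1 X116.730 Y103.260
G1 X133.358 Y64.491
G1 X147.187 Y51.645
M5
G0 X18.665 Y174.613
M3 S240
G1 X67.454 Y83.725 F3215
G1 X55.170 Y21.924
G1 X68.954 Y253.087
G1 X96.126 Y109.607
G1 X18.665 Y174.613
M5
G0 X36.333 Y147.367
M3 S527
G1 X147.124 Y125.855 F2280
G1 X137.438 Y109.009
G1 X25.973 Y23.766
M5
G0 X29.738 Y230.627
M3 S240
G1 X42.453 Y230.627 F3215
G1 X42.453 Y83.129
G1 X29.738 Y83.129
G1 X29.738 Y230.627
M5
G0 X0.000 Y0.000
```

y_svg = 302.599 − y_m.

[1] S527→`#000000` (score); open run; points: 55.222,56.580 55.898,64.299 83.471,141.266 22.830,231.467

[2] S240→`#008000` (engrave); open run; points: 47.943,57.669 62.908,63.811 80.219,98.558 98.588,148.278 116.730,199.339 133.358,238.108 147.187,250.954

[3] S240→`#008000` (engrave); closed run; points: 18.665,127.986 67.454,218.874 55.170,280.675 68.954,49.512 96.126,192.992

[4] S527→`#000000` (score); open run; points: 36.333,155.232 147.124,176.744 137.438,193.590 25.973,278.833

[5] S240→`#008000` (engrave); closed run; points: 29.738,71.972 42.453,71.972 42.453,219.470 29.738,219.470

<svg xmlns="http://www.w3.org/2000/svg" width="164.195mm" height="302.599mm" viewBox="0 0 164.195 302.599">
  <polyline points="55.222,56.580 55.898,64.299 83.471,141.266 22.830,231.467" fill="none" stroke="#000000"/>
  <polyline points="47.943,57.669 62.908,63.811 80.219,98.558 98.588,148.278 116.730,199.339 133.358,238.108 147.187,250.954" fill="none" stroke="#008000"/>
  <polygon points="18.665,127.986 67.454,218.874 55.170,280.675 68.954,49.512 96.126,192.992" fill="none" stroke="#008000"/>
  <polyline points="36.333,155.232 147.124,176.744 137.438,193.590 25.973,278.833" fill="none" stroke="#000000"/>
  <polygon points="29.738,71.972 42.453,71.972 42.453,219.470 29.738,219.470" fill="none" stroke="#008000"/>
</svg>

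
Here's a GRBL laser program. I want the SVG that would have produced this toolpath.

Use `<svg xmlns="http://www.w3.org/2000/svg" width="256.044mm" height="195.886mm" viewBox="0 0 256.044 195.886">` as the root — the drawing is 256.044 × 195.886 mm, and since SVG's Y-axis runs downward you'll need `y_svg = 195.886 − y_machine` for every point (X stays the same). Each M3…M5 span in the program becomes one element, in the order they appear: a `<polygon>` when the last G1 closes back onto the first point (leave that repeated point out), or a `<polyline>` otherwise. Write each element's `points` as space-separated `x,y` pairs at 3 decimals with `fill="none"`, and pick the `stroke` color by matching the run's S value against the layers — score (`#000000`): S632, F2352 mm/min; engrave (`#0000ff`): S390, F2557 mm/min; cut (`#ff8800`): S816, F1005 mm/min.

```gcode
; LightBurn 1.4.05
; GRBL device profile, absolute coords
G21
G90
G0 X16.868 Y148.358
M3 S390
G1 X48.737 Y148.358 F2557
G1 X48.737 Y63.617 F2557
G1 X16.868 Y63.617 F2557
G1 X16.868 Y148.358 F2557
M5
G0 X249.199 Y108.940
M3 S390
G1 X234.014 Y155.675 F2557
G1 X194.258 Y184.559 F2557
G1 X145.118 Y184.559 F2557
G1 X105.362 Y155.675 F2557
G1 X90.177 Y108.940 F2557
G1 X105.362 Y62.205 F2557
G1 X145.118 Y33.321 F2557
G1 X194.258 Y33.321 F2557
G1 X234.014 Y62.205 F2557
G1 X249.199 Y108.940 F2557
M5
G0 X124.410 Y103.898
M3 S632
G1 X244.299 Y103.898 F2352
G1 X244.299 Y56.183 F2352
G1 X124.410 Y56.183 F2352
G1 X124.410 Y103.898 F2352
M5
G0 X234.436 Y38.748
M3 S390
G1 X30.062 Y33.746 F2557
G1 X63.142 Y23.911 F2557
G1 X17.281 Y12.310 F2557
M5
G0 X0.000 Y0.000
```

<svg xmlns="http://www.w3.org/2000/svg" width="256.044mm" height="195.886mm" viewBox="0 0 256.044 195.886">
  <polygon points="16.868,47.528 48.737,47.528 48.737,132.269 16.868,132.269" fill="none" stroke="#0000ff"/>
  <polygon points="249.199,86.946 234.014,40.211 194.258,11.327 145.118,11.327 105.362,40.211 90.177,86.946 105.362,133.681 145.118,162.565 194.258,162.565 234.014,133.681" fill="none" stroke="#0000ff"/>
  <polygon points="124.410,91.988 244.299,91.988 244.299,139.703 124.410,139.703" fill="none" stroke="#000000"/>
  <polyline points="234.436,157.138 30.062,162.140 63.142,171.975 17.281,183.576" fill="none" stroke="#0000ff"/>
</svg>

y_svg = 195.886 − y_m.

[1] S390→`#0000ff` (engrave); closed run; points: 16.868,47.528 48.737,47.528 48.737,132.269 16.868,132.269

[2] S390→`#0000ff` (engrave); closed run; points: 249.199,86.946 234.014,40.211 194.258,11.327 145.118,11.327 105.362,40.211 90.177,86.946 105.362,133.681 145.118,162.565 194.258,162.565 234.014,133.681

[3] S632→`#000000` (score); closed run; points: 124.410,91.988 244.299,91.988 244.299,139.703 124.410,139.703

[4] S390→`#0000ff` (engrave); open run; points: 234.436,157.138 30.062,162.140 63.142,171.975 17.281,183.576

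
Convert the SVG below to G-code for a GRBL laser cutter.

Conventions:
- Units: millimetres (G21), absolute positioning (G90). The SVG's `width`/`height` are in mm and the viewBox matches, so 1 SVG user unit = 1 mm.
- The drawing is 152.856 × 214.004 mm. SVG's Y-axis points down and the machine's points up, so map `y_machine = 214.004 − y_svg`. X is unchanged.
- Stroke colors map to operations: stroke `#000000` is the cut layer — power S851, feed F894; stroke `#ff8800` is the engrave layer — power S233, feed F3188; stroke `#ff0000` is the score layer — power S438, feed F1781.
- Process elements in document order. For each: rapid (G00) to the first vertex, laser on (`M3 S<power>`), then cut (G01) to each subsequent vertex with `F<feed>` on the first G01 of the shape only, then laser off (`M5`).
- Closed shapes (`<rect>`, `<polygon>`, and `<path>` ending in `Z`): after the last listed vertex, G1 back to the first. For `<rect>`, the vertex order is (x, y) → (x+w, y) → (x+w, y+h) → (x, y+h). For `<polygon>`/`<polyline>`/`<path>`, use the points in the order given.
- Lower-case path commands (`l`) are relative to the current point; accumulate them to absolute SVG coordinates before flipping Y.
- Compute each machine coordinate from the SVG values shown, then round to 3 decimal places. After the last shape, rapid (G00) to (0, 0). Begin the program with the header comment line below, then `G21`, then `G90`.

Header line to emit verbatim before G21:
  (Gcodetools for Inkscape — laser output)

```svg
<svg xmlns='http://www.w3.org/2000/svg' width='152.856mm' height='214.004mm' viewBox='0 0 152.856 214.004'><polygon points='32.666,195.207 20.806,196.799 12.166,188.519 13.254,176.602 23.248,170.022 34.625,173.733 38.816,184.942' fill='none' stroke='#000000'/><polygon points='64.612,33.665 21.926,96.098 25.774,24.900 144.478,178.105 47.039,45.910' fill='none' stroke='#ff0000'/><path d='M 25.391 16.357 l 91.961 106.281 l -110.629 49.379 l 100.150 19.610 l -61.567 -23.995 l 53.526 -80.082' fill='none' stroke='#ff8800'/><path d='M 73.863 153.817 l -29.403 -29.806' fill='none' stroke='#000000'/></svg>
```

viewBox `0 0 152.856 214.004` with mm width/height → 1 unit = 1 mm. Flip: y_m = 214.004 − y_svg.

**Shape 1** — `<polygon>` regular polygon, stroke `#000000` → cut (S851, F894). Machine vertices: (32.666,18.797) → (20.806,17.205) → (12.166,25.485) → (13.254,37.402) → (23.248,43.982) → (34.625,40.271) → (38.816,29.062) → (32.666,18.797). Closed: final G1 returns to the first vertex.

**Shape 2** — `<polygon>` closed polygon, stroke `#ff0000` → score (S438, F1781). Machine vertices: (64.612,180.339) → (21.926,117.906) → (25.774,189.104) → (144.478,35.899) → (47.039,168.094) → (64.612,180.339). Closed: final G1 returns to the first vertex.

**Shape 3** — `<path>` open polyline, stroke `#ff8800` → engrave (S233, F3188). Machine vertices: (25.391,197.647) → (117.352,91.366) → (6.723,41.987) → (106.873,22.377) → (45.306,46.372) → (98.832,126.454). Open path.

**Shape 4** — `<path>` line segment, stroke `#000000` → cut (S851, F894). Machine vertices: (73.863,60.187) → (44.460,89.993). Open path.

(Gcodetools for Inkscape — laser output)
G21
G90
G00 X32.666 Y18.797
M3 S851
G01 X20.806 Y17.205 F894
G01 X12.166 Y25.485
G01 X13.254 Y37.402
G01 X23.248 Y43.982
G01 X34.625 Y40.271
G01 X38.816 Y29.062
G01 X32.666 Y18.797
M5
G00 X64.612 Y180.339
M3 S438
G01 X21.926 Y117.906 F1781
G01 X25.774 Y189.104
G01 X144.478 Y35.899
G01 X47.039 Y168.094
G01 X64.612 Y180.339
M5
G00 X25.391 Y197.647
M3 S233
G01 X117.352 Y91.366 F3188
G01 X6.723 Y41.987
G01 X106.873 Y22.377
G01 X45.306 Y46.372
G01 X98.832 Y126.454
M5
G00 X73.863 Y60.187
M3 S851
G01 X44.460 Y89.993 F894
M5
G00 X0.000 Y0.000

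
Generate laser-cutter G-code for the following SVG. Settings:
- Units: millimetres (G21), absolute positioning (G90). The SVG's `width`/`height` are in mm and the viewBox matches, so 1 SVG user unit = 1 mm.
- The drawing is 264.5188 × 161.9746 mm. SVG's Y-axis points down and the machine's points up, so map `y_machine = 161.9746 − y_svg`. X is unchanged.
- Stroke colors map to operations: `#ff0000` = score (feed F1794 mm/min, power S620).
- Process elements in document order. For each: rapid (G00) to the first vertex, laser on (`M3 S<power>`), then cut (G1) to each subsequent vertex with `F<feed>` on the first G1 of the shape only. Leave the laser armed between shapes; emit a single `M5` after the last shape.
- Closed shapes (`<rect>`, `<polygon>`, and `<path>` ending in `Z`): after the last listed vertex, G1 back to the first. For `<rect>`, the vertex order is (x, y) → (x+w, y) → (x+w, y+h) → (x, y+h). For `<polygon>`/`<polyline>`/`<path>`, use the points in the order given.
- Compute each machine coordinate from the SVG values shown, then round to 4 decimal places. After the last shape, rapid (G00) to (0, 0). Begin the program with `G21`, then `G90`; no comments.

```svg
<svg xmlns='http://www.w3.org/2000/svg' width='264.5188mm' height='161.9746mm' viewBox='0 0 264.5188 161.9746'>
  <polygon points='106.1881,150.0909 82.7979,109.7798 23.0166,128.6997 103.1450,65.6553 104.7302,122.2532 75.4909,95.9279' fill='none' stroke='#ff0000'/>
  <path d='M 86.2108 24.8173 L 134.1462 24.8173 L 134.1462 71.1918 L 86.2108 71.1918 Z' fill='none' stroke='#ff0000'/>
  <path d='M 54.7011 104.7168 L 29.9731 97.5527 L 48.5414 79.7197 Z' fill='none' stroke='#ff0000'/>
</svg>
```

Since the viewBox matches the mm dimensions, user units are millimetres directly. The only transform is the Y-flip y_m = 161.9746 − y_svg.

Shape 1 is a closed polygon drawn with `<polygon>`. Its stroke #ff0000 means score at S620, F1794. After flipping Y the toolpath is (106.1881,11.8837) → (82.7979,52.1948) → (23.0166,33.2749) → (103.1450,96.3193) → (104.7302,39.7214) → (75.4909,66.0467) → (106.1881,11.8837), returning to the start.

Shape 2 is a rectangle drawn with `<path>`. Its stroke #ff0000 means score at S620, F1794. After flipping Y the toolpath is (86.2108,137.1573) → (134.1462,137.1573) → (134.1462,90.7828) → (86.2108,90.7828) → (86.2108,137.1573), returning to the start.

Shape 3 is a regular polygon drawn with `<path>`. Its stroke #ff0000 means score at S620, F1794. After flipping Y the toolpath is (54.7011,57.2578) → (29.9731,64.4219) → (48.5414,82.2549) → (54.7011,57.2578), returning to the start.

G21
G90
G00 X106.1881 Y11.8837
M3 S620
G1 X82.7979 Y52.1948 F1794
G1 X23.0166 Y33.2749
G1 X103.1450 Y96.3193
G1 X104.7302 Y39.7214
G1 X75.4909 Y66.0467
G1 X106.1881 Y11.8837
G00 X86.2108 Y137.1573
M3 S620
G1 X134.1462 Y137.1573 F1794
G1 X134.1462 Y90.7828
G1 X86.2108 Y90.7828
G1 X86.2108 Y137.1573
G00 X54.7011 Y57.2578
M3 S620
G1 X29.9731 Y64.4219 F1794
G1 X48.5414 Y82.2549
G1 X54.7011 Y57.2578
M5
G00 X0.0000 Y0.0000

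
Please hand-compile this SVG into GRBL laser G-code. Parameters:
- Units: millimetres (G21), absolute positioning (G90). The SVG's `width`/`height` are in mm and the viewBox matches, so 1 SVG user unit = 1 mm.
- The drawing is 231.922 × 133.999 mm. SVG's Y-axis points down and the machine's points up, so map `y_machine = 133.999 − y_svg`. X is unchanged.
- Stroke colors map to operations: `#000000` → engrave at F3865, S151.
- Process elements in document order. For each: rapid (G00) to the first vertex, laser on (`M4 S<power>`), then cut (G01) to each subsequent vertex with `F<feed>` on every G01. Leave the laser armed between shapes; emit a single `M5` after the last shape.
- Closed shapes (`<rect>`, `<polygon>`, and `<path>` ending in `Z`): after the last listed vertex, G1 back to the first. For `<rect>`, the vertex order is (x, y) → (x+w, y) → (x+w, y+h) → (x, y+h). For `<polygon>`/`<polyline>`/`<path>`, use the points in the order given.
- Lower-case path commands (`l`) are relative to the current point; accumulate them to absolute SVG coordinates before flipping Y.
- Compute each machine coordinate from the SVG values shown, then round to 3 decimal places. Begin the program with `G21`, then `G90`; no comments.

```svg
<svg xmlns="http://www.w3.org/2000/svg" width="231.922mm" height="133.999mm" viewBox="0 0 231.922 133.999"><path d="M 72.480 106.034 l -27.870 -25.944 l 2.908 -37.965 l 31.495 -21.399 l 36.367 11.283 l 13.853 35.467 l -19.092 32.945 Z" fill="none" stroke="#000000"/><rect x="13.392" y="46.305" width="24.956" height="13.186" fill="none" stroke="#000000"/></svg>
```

viewBox `0 0 231.922 133.999` with mm width/height → 1 unit = 1 mm. Flip: y_m = 133.999 − y_svg.

**Shape 1** — `<path>` regular polygon, stroke `#000000` → engrave (S151, F3865). Machine vertices: (72.480,27.965) → (44.610,53.909) → (47.518,91.874) → (79.013,113.273) → (115.380,101.990) → (129.233,66.523) → (110.141,33.578) → (72.480,27.965). Closed: final G1 returns to the first vertex.

**Shape 2** — `<rect>` rectangle, stroke `#000000` → engrave (S151, F3865). Machine vertices: (13.392,87.694) → (38.348,87.694) → (38.348,74.508) → (13.392,74.508) → (13.392,87.694). Closed: final G1 returns to the first vertex.

G21
G90
G00 X72.480 Y27.965
M4 S151
G01 X44.610 Y53.909 F3865
G01 X47.518 Y91.874 F3865
G01 X79.013 Y113.273 F3865
G01 X115.380 Y101.990 F3865
G01 X129.233 Y66.523 F3865
G01 X110.141 Y33.578 F3865
G01 X72.480 Y27.965 F3865
G00 X13.392 Y87.694
M4 S151
G01 X38.348 Y87.694 F3865
G01 X38.348 Y74.508 F3865
G01 X13.392 Y74.508 F3865
G01 X13.392 Y87.694 F3865
M5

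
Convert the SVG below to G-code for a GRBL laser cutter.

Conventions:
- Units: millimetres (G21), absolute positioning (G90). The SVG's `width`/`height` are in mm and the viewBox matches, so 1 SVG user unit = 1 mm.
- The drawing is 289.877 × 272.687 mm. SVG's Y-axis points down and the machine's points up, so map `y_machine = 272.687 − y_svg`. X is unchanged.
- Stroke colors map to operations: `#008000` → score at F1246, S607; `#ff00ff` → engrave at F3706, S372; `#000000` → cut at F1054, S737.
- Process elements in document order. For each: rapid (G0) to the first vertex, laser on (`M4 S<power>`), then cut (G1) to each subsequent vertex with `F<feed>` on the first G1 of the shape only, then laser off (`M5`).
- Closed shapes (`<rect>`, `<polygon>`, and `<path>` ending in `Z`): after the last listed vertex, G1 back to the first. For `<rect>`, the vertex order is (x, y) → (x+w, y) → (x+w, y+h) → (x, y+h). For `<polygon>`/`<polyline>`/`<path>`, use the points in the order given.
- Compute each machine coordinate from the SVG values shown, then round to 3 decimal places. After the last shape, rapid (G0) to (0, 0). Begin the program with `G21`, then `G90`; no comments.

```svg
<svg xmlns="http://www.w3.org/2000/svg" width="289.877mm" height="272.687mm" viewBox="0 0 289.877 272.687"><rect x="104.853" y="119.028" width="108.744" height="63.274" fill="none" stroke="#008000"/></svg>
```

G21
G90
G0 X104.853 Y153.659
M4 S607
G1 X213.597 Y153.659 F1246
G1 X213.597 Y90.385
G1 X104.853 Y90.385
G1 X104.853 Y153.659
M5
G0 X0.000 Y0.000

viewBox `0 0 289.877 272.687` with mm width/height → 1 unit = 1 mm. Flip: y_m = 272.687 − y_svg.

**Shape 1** — `<rect>` rectangle, stroke `#008000` → score (S607, F1246). Machine vertices: (104.853,153.659) → (213.597,153.659) → (213.597,90.385) → (104.853,90.385) → (104.853,153.659). Closed: final G1 returns to the first vertex.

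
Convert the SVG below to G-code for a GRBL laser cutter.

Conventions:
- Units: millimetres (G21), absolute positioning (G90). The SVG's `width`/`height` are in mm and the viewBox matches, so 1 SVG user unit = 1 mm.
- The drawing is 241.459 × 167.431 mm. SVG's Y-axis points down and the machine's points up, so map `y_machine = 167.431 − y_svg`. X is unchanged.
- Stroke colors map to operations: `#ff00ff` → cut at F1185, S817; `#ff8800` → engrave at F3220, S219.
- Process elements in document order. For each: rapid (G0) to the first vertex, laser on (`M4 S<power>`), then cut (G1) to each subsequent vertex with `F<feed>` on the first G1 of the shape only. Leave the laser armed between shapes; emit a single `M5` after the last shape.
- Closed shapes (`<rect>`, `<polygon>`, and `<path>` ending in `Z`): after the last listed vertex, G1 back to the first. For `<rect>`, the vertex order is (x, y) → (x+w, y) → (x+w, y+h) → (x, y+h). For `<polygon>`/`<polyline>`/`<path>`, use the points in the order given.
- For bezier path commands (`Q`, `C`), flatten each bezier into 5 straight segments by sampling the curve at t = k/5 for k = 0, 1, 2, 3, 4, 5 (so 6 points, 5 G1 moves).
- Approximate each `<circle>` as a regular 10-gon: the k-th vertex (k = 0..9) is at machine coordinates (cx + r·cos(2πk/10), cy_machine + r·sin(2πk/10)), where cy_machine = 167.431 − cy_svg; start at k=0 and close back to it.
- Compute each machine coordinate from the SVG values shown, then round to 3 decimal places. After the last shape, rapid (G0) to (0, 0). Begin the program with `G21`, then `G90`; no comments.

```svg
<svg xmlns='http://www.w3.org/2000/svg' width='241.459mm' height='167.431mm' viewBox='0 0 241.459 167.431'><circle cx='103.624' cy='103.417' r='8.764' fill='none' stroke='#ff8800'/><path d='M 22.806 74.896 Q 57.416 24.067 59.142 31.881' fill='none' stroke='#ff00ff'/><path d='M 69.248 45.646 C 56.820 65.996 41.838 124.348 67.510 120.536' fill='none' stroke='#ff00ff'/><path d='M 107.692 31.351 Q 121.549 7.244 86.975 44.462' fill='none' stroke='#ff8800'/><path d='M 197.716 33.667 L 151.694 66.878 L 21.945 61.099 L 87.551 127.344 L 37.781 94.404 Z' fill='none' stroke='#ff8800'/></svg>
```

viewBox `0 0 241.459 167.431` with mm width/height → 1 unit = 1 mm. Flip: y_m = 167.431 − y_svg.

**Shape 1** — `<circle>` circle, stroke `#ff8800` → engrave (S219, F3220). Machine vertices: (112.388,64.014) → (110.714,69.165) → (106.332,72.349) → (100.916,72.349) → (96.534,69.165) → (94.860,64.014) → (96.534,58.863) → (100.916,55.679) → (106.332,55.679) → (110.714,58.863) → (112.388,64.014). Closed: final G1 returns to the first vertex.

**Shape 2** — `<path>` quadratic bezier, stroke `#ff00ff` → cut (S817, F1185). Control points (SVG): P0=(22.806,74.896), P1=(57.416,24.067), P2=(59.142,31.881); sampled at t=k/5. Machine vertices: (22.806,92.535) → (35.335,110.521) → (45.233,123.815) → (52.500,132.418) → (57.136,136.330) → (59.142,135.550). Open path.

**Shape 3** — `<path>` cubic bezier, stroke `#ff00ff` → cut (S817, F1185). Control points (SVG): P0=(69.248,45.646), P1=(56.820,65.996), P2=(41.838,124.348), P3=(67.510,120.536); sampled at t=k/5. Machine vertices: (69.248,121.785) → (61.830,105.816) → (55.874,85.535) → (53.452,65.749) → (56.640,51.266) → (67.510,46.895). Open path.

**Shape 4** — `<path>` quadratic bezier, stroke `#ff8800` → engrave (S219, F3220). Control points (SVG): P0=(107.692,31.351), P1=(121.549,7.244), P2=(86.975,44.462); sampled at t=k/5. Machine vertices: (107.692,136.080) → (111.298,143.270) → (111.029,145.554) → (106.885,142.931) → (98.867,135.403) → (86.975,122.969). Open path.

**Shape 5** — `<path>` closed polygon, stroke `#ff8800` → engrave (S219, F3220). Machine vertices: (197.716,133.764) → (151.694,100.553) → (21.945,106.332) → (87.551,40.087) → (37.781,73.027) → (197.716,133.764). Closed: final G1 returns to the first vertex.

G21
G90
G0 X112.388 Y64.014
M4 S219
G1 X110.714 Y69.165 F3220
G1 X106.332 Y72.349
G1 X100.916 Y72.349
G1 X96.534 Y69.165
G1 X94.860 Y64.014
G1 X96.534 Y58.863
G1 X100.916 Y55.679
G1 X106.332 Y55.679
G1 X110.714 Y58.863
G1 X112.388 Y64.014
G0 X22.806 Y92.535
M4 S817
G1 X35.335 Y110.521 F1185
G1 X45.233 Y123.815
G1 X52.500 Y132.418
G1 X57.136 Y136.330
G1 X59.142 Y135.550
G0 X69.248 Y121.785
M4 S817
G1 X61.830 Y105.816 F1185
G1 X55.874 Y85.535
G1 X53.452 Y65.749
G1 X56.640 Y51.266
G1 X67.510 Y46.895
G0 X107.692 Y136.080
M4 S219
G1 X111.298 Y143.270 F3220
G1 X111.029 Y145.554
G1 X106.885 Y142.931
G1 X98.867 Y135.403
G1 X86.975 Y122.969
G0 X197.716 Y133.764
M4 S219
G1 X151.694 Y100.553 F3220
G1 X21.945 Y106.332
G1 X87.551 Y40.087
G1 X37.781 Y73.027
G1 X197.716 Y133.764
M5
G0 X0.000 Y0.000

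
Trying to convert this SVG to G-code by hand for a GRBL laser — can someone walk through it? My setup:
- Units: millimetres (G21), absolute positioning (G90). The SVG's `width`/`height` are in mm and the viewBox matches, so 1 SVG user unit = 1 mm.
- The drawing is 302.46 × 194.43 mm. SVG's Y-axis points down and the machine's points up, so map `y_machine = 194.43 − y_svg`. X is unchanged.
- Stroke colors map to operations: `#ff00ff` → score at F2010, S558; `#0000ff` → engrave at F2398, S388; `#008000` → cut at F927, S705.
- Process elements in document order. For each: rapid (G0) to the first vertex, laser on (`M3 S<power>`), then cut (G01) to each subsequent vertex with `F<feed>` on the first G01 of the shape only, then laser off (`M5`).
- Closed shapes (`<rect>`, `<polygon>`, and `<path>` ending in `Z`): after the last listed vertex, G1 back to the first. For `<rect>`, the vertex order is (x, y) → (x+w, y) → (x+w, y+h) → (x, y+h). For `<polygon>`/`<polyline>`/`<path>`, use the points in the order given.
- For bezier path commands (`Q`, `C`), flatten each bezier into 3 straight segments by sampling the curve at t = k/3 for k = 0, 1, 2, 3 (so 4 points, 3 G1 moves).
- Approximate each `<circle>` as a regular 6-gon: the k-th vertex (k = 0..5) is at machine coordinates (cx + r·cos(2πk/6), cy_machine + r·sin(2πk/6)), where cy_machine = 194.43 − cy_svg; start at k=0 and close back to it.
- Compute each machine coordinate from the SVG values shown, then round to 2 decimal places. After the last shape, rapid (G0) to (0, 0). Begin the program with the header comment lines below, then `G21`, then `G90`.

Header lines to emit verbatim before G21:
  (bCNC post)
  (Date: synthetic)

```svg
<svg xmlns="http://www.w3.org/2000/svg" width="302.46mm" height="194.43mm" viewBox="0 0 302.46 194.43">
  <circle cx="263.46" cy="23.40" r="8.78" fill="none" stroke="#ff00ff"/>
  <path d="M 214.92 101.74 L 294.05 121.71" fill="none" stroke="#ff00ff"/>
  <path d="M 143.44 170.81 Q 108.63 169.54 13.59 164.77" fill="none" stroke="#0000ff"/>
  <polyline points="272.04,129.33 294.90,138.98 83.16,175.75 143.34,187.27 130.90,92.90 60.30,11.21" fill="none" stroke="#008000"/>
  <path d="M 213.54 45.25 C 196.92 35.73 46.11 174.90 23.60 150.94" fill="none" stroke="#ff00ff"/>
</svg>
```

(bCNC post)
(Date: synthetic)
G21
G90
G0 X272.24 Y171.03
M3 S558
G01 X267.85 Y178.63 F2010
G01 X259.07 Y178.63
G01 X254.68 Y171.03
G01 X259.07 Y163.43
G01 X267.85 Y163.43
G01 X272.24 Y171.03
M5
G0 X214.92 Y92.69
M3 S558
G01 X294.05 Y72.72 F2010
M5
G0 X143.44 Y23.62
M3 S388
G01 X113.54 Y24.86 F2398
G01 X70.26 Y26.87
G01 X13.59 Y29.66
M5
G0 X272.04 Y65.10
M3 S705
G01 X294.90 Y55.45 F927
G01 X83.16 Y18.68
G01 X143.34 Y7.16
G01 X130.90 Y101.53
G01 X60.30 Y183.22
M5
G0 X213.54 Y149.18
M3 S558
G01 X161.91 Y120.69 F2010
G01 X79.15 Y62.36
G01 X23.60 Y43.49
M5
G0 X0.00 Y0.00

Since the viewBox matches the mm dimensions, user units are millimetres directly. The only transform is the Y-flip y_m = 194.43 − y_svg.

Shape 1 is a circle drawn with `<circle>`. Its stroke #ff00ff means score at S558, F2010. After flipping Y the toolpath is (272.24,171.03) → (267.85,178.63) → (259.07,178.63) → (254.68,171.03) → (259.07,163.43) → (267.85,163.43) → (272.24,171.03), returning to the start.

Shape 2 is a line segment drawn with `<path>`. Its stroke #ff00ff means score at S558, F2010. After flipping Y the toolpath is (214.92,92.69) → (294.05,72.72).

Shape 3 is a quadratic bezier drawn with `<path>`. Its stroke #0000ff means engrave at S388, F2398. After flipping Y the toolpath is (143.44,23.62) → (113.54,24.86) → (70.26,26.87) → (13.59,29.66).

Shape 4 is a open polyline drawn with `<polyline>`. Its stroke #008000 means cut at S705, F927. After flipping Y the toolpath is (272.04,65.10) → (294.90,55.45) → (83.16,18.68) → (143.34,7.16) → (130.90,101.53) → (60.30,183.22).

Shape 5 is a cubic bezier drawn with `<path>`. Its stroke #ff00ff means score at S558, F2010. After flipping Y the toolpath is (213.54,149.18) → (161.91,120.69) → (79.15,62.36) → (23.60,43.49).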